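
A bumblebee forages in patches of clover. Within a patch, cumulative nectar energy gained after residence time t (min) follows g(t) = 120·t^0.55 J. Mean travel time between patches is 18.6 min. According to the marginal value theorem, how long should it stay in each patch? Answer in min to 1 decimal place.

Maximise g(t)/(T+t): set derivative to zero → g'(t)(T+t) = g(t).
g'(t) = 0.55·120·t^-0.45. Setting 0.55·120·t^-0.45 = 120·t^0.55/(18.6+t) gives 0.55(18.6+t) = t, so 0.45·t = 0.55×18.6.
t* = 0.55×18.6/0.45 = 22.73 min.

22.7 min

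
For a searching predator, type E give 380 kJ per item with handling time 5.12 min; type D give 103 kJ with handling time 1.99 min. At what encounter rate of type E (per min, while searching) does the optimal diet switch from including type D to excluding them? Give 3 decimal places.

The zero-one rule: include type D iff E₂/h₂ > λE₁/(1+λh₁). Equality gives the switch point.
λE₁h₂ = E₂ + λE₂h₁ ⇒ λ = E₂/(E₁h₂ − E₂h₁) = 103/(756.2 − 527.4) = 0.4501 per min.

0.450 per min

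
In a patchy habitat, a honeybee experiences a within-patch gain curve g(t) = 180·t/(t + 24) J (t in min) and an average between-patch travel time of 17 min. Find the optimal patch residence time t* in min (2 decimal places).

20.20 min

Optimal t* satisfies g'(t*) = g(t*)/(T + t*).
g'(t) = 180·24/(t + 24)². Setting 180·24/(t+24)² = 180t/[(t+24)(17+t)] gives 24(17+t) = t(t+24), so t² = 24×17 = 408.
t* = √408 = 20.2 min.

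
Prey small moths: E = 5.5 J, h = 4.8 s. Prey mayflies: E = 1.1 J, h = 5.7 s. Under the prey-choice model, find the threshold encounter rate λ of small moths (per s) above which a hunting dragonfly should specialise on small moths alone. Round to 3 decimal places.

Drop mayflies once their profitability E₂/h₂ falls below the rate achievable on small moths alone: E₂/h₂ = λE₁/(1 + λh₁).
Solve for λ: λE₁h₂ = E₂(1 + λh₁) → λ(E₁h₂ − E₂h₁) = E₂ → λ = E₂/(E₁h₂ − E₂h₁).
λ = 1.1/(5.5×5.7 − 1.1×4.8) = 1.1/26.07 = 0.04219 per s.

0.042 per s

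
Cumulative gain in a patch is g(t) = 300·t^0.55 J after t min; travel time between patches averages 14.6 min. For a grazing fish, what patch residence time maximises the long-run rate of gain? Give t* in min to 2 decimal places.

By the marginal value theorem, leave when the instantaneous gain rate g'(t) equals the habitat-wide average g(t)/(T + t).
g'(t) = 0.55·300·t^-0.45. Setting 0.55·300·t^-0.45 = 300·t^0.55/(14.6+t) gives 0.55(14.6+t) = t, so 0.45·t = 0.55×14.6.
t* = 0.55×14.6/0.45 = 17.84 min.

17.84 min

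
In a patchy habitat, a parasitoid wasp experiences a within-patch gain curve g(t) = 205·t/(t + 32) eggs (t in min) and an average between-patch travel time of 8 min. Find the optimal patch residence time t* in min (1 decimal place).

16.0 min

Optimal t* satisfies g'(t*) = g(t*)/(T + t*).
g'(t) = 205·32/(t + 32)². Setting 205·32/(t+32)² = 205t/[(t+32)(8+t)] gives 32(8+t) = t(t+32), so t² = 32×8 = 256.
t* = √256 = 16 min.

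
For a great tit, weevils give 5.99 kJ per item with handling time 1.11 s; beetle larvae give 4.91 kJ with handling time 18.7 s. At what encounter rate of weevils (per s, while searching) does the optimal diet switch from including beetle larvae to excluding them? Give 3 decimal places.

0.046 per s

Drop beetle larvae once their profitability E₂/h₂ falls below the rate achievable on weevils alone: E₂/h₂ = λE₁/(1 + λh₁).
Solve for λ: λE₁h₂ = E₂(1 + λh₁) → λ(E₁h₂ − E₂h₁) = E₂ → λ = E₂/(E₁h₂ − E₂h₁).
λ = 4.91/(5.99×18.7 − 4.91×1.11) = 4.91/106.6 = 0.04608 per s.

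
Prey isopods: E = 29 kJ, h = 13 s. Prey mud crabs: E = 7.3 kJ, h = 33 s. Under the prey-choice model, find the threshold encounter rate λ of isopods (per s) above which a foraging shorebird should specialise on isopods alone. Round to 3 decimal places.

0.008 per s

Drop mud crabs once their profitability E₂/h₂ falls below the rate achievable on isopods alone: E₂/h₂ = λE₁/(1 + λh₁).
Solve for λ: λE₁h₂ = E₂(1 + λh₁) → λ(E₁h₂ − E₂h₁) = E₂ → λ = E₂/(E₁h₂ − E₂h₁).
λ = 7.3/(29×33 − 7.3×13) = 7.3/862.1 = 0.008468 per s.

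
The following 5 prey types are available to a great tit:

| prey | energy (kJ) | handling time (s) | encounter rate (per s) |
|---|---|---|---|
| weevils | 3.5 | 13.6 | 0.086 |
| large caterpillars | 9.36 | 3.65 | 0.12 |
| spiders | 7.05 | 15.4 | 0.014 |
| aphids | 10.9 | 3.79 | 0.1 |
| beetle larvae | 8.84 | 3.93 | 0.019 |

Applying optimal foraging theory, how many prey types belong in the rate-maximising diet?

E/h in descending order: aphids 2.88, large caterpillars 2.56, beetle larvae 2.25, spiders 0.458, weevils 0.257 kJ/s. The optimal diet is the largest prefix of this list for which every included type satisfies E_i/h_i > R on the types above it.
Rate on top 1: 0.7904. large caterpillars: 2.56 > 0.7904 → include.
Rate on top 2: 1.218. beetle larvae: 2.25 > 1.218 → include.
Rate on top 3: 1.259. spiders: 0.458 < 1.259 → exclude; stop.
Optimal diet: aphids, large caterpillars, beetle larvae — 3 of 5 types.

3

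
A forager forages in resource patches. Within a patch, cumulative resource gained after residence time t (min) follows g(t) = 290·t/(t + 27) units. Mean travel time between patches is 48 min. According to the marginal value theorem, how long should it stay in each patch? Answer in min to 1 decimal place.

Optimal t* satisfies g'(t*) = g(t*)/(T + t*).
g'(t) = 290·27/(t + 27)². Setting 290·27/(t+27)² = 290t/[(t+27)(48+t)] gives 27(48+t) = t(t+27), so t² = 27×48 = 1296.
t* = √1296 = 36 min.

36.0 min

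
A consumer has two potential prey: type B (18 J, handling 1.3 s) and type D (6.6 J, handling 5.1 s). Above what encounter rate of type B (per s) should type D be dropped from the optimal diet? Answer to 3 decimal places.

At the threshold, the rate on type B alone equals the profitability of type D: λ·18/(1 + λ·1.3) = 6.6/5.1 = 1.294.
Rearranging, λ(18 − 1.294×1.3) = 1.294, so λ = 1.294/16.32 = 0.07931 per s.

0.079 per s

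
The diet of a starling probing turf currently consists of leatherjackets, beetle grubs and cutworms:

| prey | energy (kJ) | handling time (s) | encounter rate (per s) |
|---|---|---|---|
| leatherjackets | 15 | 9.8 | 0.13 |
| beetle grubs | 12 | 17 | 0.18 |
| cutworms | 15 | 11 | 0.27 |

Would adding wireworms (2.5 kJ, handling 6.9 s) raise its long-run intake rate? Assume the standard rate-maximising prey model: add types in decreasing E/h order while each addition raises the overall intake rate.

Intake rate on the current diet: R = (0.13×15 + 0.18×12 + 0.27×15) / (1 + 0.13×9.8 + 0.18×17 + 0.27×11) = 8.16/8.304 = 0.9827 kJ/s.
Profitability of wireworms: 2.5/6.9 = 0.3623 kJ/s.
Since 0.3623 < R, time spent handling wireworms is better spent searching.

No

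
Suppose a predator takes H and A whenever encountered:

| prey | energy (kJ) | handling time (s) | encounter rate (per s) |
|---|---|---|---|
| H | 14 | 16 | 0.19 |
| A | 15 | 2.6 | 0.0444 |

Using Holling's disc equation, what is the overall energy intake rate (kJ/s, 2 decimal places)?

0.80 kJ/s

Energy encountered per unit search time: 0.19×14 + 0.0444×15 = 3.326 kJ/s.
Handling time per unit search time: 0.19×16 + 0.0444×2.6 = 3.155.
Rate = 3.326/(1 + 3.155) = 0.8004 kJ/s.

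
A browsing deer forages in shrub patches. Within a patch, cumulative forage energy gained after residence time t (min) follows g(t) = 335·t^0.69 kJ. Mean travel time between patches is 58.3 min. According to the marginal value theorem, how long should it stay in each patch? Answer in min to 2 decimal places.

129.76 min

By the marginal value theorem, leave when the instantaneous gain rate g'(t) equals the habitat-wide average g(t)/(T + t).
g'(t) = 0.69·335·t^-0.31. Setting 0.69·335·t^-0.31 = 335·t^0.69/(58.3+t) gives 0.69(58.3+t) = t, so 0.31·t = 0.69×58.3.
t* = 0.69×58.3/0.31 = 129.8 min.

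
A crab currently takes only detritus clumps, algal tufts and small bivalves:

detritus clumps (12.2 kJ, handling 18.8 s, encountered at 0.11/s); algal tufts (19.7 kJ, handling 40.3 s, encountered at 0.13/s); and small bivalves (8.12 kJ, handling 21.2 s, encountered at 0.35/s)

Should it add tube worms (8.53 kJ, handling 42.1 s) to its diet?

On detritus clumps, algal tufts and small bivalves alone, R = ΣλE/(1+Σλh) = 6.745/15.73 = 0.4289 kJ/s.
Profitability of tube worms: 8.53/42.1 = 0.2026 kJ/s.
0.2026 < 0.4289, so adding tube worms would lower the average — exclude it.

No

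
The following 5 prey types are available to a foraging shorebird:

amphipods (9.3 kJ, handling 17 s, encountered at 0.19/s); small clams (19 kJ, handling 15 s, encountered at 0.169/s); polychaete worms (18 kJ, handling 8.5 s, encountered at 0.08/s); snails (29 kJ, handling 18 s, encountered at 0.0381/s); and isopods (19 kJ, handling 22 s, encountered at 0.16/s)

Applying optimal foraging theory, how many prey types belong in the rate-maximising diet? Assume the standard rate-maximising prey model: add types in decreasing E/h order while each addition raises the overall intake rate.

3

E/h in descending order: polychaete worms 2.12, snails 1.61, small clams 1.27, isopods 0.864, amphipods 0.547 kJ/s. The optimal diet is the largest prefix of this list for which every included type satisfies E_i/h_i > R on the types above it.
Rate on top 1: 0.8571. snails: 1.61 > 0.8571 → include.
Rate on top 2: 1.076. small clams: 1.27 > 1.076 → include.
Rate on top 3: 1.174. isopods: 0.864 < 1.174 → exclude; stop.
Optimal diet: polychaete worms, snails, small clams — 3 of 5 types.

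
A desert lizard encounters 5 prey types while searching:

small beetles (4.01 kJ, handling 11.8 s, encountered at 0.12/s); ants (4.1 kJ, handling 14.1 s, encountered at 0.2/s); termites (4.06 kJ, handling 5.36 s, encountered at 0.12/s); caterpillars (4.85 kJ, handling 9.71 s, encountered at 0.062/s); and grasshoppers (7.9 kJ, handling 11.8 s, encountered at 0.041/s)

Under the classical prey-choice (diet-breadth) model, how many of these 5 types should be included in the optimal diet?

3

Rank by E/h (kJ/s): termites 0.757, grasshoppers 0.669, caterpillars 0.499, small beetles 0.34, ants 0.291. Include each in turn until the next type's E/h falls below the running intake rate.
Rate on top 1: 0.2965. grasshoppers: 0.669 > 0.2965 → include.
Rate on top 2: 0.3813. caterpillars: 0.499 > 0.3813 → include.
Rate on top 3: 0.4074. small beetles: 0.34 < 0.4074 → exclude; stop.
Optimal diet: termites, grasshoppers, caterpillars — 3 of 5 types.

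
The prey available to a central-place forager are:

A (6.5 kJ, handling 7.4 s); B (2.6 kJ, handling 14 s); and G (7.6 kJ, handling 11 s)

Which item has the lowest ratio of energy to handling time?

B

Profitability E/h (kJ/s): A = 6.5/7.4 = 0.878, B = 2.6/14 = 0.186, G = 7.6/11 = 0.691.
Ranked: A > G > B.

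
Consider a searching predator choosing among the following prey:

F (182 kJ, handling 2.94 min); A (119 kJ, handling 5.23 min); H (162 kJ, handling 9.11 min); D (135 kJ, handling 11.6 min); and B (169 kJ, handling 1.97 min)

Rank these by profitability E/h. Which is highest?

Profitability E/h (kJ/min): F = 182/2.94 = 61.9, A = 119/5.23 = 22.8, H = 162/9.11 = 17.8, D = 135/11.6 = 11.6, B = 169/1.97 = 85.8.
Ranked: B > F > A > H > D.

B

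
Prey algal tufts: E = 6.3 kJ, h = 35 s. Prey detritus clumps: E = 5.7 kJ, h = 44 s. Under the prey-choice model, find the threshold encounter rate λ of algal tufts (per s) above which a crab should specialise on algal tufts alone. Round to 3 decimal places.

At the threshold, the rate on algal tufts alone equals the profitability of detritus clumps: λ·6.3/(1 + λ·35) = 5.7/44 = 0.1295.
Rearranging, λ(6.3 − 0.1295×35) = 0.1295, so λ = 0.1295/1.766 = 0.07336 per s.

0.073 per s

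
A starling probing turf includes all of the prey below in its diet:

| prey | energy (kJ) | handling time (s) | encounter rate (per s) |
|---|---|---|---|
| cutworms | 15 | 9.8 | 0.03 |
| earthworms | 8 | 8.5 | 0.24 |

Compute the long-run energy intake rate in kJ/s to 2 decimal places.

0.71 kJ/s

Energy encountered per unit search time: 0.03×15 + 0.24×8 = 2.37 kJ/s.
Handling time per unit search time: 0.03×9.8 + 0.24×8.5 = 2.334.
Rate = 2.37/(1 + 2.334) = 0.7109 kJ/s.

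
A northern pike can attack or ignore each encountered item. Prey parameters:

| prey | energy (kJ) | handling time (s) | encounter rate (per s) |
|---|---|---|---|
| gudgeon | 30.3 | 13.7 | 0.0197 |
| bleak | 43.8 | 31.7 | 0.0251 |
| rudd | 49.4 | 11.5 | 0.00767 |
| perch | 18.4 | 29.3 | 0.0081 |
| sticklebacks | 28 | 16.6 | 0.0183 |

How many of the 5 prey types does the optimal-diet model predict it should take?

4

Rank by E/h (kJ/s): rudd 4.3, gudgeon 2.21, sticklebacks 1.69, bleak 1.38, perch 0.628. Include each in turn until the next type's E/h falls below the running intake rate.
Rate on top 1: 0.3482. gudgeon: 2.21 > 0.3482 → include.
Rate on top 2: 0.7185. sticklebacks: 1.69 > 0.7185 → include.
Rate on top 3: 0.8955. bleak: 1.38 > 0.8955 → include.
Rate on top 4: 1.053. perch: 0.628 < 1.053 → exclude; stop.
Optimal diet: rudd, gudgeon, sticklebacks, bleak — 4 of 5 types.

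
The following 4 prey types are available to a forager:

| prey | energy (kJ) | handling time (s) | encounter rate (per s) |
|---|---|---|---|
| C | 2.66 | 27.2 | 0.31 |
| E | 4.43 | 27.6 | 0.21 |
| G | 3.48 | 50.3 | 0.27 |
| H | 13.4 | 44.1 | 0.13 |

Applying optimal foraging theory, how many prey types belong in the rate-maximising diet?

1

Profitabilities (E/h, kJ/s): H 0.304, E 0.161, C 0.0978, G 0.0692. Add prey in this order while the next type's profitability exceeds the intake rate on those already taken.
Rate on top 1: 0.2587. E: 0.161 < 0.2587 → exclude; stop.
Optimal diet: H — 1 of 4 types.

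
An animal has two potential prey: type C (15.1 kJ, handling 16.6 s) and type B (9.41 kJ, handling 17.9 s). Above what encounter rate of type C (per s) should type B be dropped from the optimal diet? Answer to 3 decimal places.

Drop type B once their profitability E₂/h₂ falls below the rate achievable on type C alone: E₂/h₂ = λE₁/(1 + λh₁).
Solve for λ: λE₁h₂ = E₂(1 + λh₁) → λ(E₁h₂ − E₂h₁) = E₂ → λ = E₂/(E₁h₂ − E₂h₁).
λ = 9.41/(15.1×17.9 − 9.41×16.6) = 9.41/114.1 = 0.08248 per s.

0.082 per s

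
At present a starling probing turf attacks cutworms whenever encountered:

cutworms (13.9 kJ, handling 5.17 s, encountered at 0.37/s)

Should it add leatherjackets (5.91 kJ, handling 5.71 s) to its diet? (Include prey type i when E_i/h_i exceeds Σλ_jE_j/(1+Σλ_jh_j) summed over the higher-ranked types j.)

On cutworms alone, R = ΣλE/(1+Σλh) = 5.143/2.913 = 1.766 kJ/s.
leatherjackets: E/h = 5.91/5.71 = 1.035 kJ/s.
1.035 < 1.766, so adding leatherjackets would lower the average — exclude it.

No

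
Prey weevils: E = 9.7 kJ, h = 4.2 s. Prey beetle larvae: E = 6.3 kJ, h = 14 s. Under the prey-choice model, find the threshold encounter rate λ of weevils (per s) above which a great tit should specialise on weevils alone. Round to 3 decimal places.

0.058 per s

The zero-one rule: include beetle larvae iff E₂/h₂ > λE₁/(1+λh₁). Equality gives the switch point.
λE₁h₂ = E₂ + λE₂h₁ ⇒ λ = E₂/(E₁h₂ − E₂h₁) = 6.3/(135.8 − 26.46) = 0.05762 per s.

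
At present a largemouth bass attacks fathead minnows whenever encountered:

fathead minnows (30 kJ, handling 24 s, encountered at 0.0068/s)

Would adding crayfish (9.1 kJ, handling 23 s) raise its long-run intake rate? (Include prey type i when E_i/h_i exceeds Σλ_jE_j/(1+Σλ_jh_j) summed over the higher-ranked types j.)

Current rate: (0.0068×30)/(1 + 0.0068×24) = 0.1754 kJ/s.
crayfish: E/h = 9.1/23 = 0.3957 kJ/s.
0.3957 > 0.1754, so adding crayfish raises the average — include it.

Yes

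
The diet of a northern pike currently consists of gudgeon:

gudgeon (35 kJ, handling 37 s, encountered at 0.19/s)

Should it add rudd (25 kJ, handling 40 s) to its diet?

No

Intake rate on the current diet: R = (0.19×35) / (1 + 0.19×37) = 6.65/8.03 = 0.8281 kJ/s.
Profitability of rudd: 25/40 = 0.625 kJ/s.
0.625 < 0.8281, so adding rudd would lower the average — exclude it.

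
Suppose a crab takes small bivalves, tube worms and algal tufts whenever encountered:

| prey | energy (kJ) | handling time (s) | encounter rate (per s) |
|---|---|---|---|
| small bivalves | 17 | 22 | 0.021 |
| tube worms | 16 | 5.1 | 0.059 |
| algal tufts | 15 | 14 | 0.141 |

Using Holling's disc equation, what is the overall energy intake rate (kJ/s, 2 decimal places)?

Energy encountered per unit search time: 0.021×17 + 0.059×16 + 0.141×15 = 3.416 kJ/s.
Handling time per unit search time: 0.021×22 + 0.059×5.1 + 0.141×14 = 2.737.
Rate = 3.416/(1 + 2.737) = 0.9141 kJ/s.

0.91 kJ/s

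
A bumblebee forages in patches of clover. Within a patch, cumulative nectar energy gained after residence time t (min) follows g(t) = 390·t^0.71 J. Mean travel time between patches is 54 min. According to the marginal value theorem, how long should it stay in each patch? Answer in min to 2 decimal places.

132.21 min

By the marginal value theorem, leave when the instantaneous gain rate g'(t) equals the habitat-wide average g(t)/(T + t).
g'(t) = 0.71·390·t^-0.29. Setting 0.71·390·t^-0.29 = 390·t^0.71/(54+t) gives 0.71(54+t) = t, so 0.29·t = 0.71×54.
t* = 0.71×54/0.29 = 132.2 min.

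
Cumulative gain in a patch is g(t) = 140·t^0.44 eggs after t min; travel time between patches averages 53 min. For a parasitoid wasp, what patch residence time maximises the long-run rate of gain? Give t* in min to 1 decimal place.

Maximise g(t)/(T+t): set derivative to zero → g'(t)(T+t) = g(t).
g'(t) = 0.44·140·t^-0.56. Setting 0.44·140·t^-0.56 = 140·t^0.44/(53+t) gives 0.44(53+t) = t, so 0.56·t = 0.44×53.
t* = 0.44×53/0.56 = 41.64 min.

41.6 min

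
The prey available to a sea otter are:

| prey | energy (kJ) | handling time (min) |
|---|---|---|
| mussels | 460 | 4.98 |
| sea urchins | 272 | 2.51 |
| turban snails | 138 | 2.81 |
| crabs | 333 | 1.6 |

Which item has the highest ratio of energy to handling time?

crabs

In descending order of E/h:
crabs: 333/1.6 = 208 kJ/min
sea urchins: 272/2.51 = 108 kJ/min
mussels: 460/4.98 = 92.4 kJ/min
turban snails: 138/2.81 = 49.1 kJ/min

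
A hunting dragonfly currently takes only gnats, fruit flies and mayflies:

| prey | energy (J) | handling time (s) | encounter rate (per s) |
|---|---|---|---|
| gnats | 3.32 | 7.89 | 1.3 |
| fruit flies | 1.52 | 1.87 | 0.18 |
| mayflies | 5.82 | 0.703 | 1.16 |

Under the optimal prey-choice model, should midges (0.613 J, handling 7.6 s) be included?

No

Intake rate on the current diet: R = (1.3×3.32 + 0.18×1.52 + 1.16×5.82) / (1 + 1.3×7.89 + 0.18×1.87 + 1.16×0.703) = 11.34/12.41 = 0.9139 J/s.
midges: E/h = 0.613/7.6 = 0.08066 J/s.
0.08066 < 0.9139, so adding midges would lower the average — exclude it.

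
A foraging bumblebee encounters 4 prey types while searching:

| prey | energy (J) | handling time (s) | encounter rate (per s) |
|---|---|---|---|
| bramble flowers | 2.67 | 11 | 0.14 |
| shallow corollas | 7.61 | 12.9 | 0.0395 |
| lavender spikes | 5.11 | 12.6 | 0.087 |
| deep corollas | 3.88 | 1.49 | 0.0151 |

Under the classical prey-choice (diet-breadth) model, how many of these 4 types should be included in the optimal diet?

Rank by E/h (J/s): deep corollas 2.6, shallow corollas 0.59, lavender spikes 0.406, bramble flowers 0.243. Include each in turn until the next type's E/h falls below the running intake rate.
Rate on top 1: 0.0573. shallow corollas: 0.59 > 0.0573 → include.
Rate on top 2: 0.2344. lavender spikes: 0.406 > 0.2344 → include.
Rate on top 3: 0.3058. bramble flowers: 0.243 < 0.3058 → exclude; stop.
Optimal diet: deep corollas, shallow corollas, lavender spikes — 3 of 4 types.

3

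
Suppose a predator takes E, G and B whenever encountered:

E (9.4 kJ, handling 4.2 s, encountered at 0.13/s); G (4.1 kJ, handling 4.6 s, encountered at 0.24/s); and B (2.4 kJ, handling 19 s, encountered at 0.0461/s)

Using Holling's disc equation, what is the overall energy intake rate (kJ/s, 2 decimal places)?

R = (0.13×9.4 + 0.24×4.1 + 0.0461×2.4) / (1 + 0.13×4.2 + 0.24×4.6 + 0.0461×19) = 2.317/3.526 = 0.657 kJ/s.

0.66 kJ/s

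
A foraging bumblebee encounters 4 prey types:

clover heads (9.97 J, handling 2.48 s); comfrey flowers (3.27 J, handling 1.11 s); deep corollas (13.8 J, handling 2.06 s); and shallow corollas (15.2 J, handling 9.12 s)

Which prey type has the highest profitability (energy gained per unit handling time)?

In descending order of E/h:
deep corollas: 13.8/2.06 = 6.7 J/s
clover heads: 9.97/2.48 = 4.02 J/s
comfrey flowers: 3.27/1.11 = 2.95 J/s
shallow corollas: 15.2/9.12 = 1.67 J/s

deep corollas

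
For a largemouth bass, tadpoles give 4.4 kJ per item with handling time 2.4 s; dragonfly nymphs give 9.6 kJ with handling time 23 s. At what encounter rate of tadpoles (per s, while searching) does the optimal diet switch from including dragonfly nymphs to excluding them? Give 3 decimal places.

0.123 per s

Drop dragonfly nymphs once their profitability E₂/h₂ falls below the rate achievable on tadpoles alone: E₂/h₂ = λE₁/(1 + λh₁).
Solve for λ: λE₁h₂ = E₂(1 + λh₁) → λ(E₁h₂ − E₂h₁) = E₂ → λ = E₂/(E₁h₂ − E₂h₁).
λ = 9.6/(4.4×23 − 9.6×2.4) = 9.6/78.16 = 0.1228 per s.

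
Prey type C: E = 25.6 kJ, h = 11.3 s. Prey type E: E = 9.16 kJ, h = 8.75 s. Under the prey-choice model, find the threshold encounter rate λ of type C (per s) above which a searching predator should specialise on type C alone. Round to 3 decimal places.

0.076 per s

The zero-one rule: include type E iff E₂/h₂ > λE₁/(1+λh₁). Equality gives the switch point.
λE₁h₂ = E₂ + λE₂h₁ ⇒ λ = E₂/(E₁h₂ − E₂h₁) = 9.16/(224 − 103.5) = 0.07602 per s.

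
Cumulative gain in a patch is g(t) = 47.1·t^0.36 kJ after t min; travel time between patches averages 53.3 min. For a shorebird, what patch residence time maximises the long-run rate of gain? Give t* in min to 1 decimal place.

30.0 min

By the marginal value theorem, leave when the instantaneous gain rate g'(t) equals the habitat-wide average g(t)/(T + t).
g'(t) = 0.36·47.1·t^-0.64. Setting 0.36·47.1·t^-0.64 = 47.1·t^0.36/(53.3+t) gives 0.36(53.3+t) = t, so 0.64·t = 0.36×53.3.
t* = 0.36×53.3/0.64 = 29.98 min.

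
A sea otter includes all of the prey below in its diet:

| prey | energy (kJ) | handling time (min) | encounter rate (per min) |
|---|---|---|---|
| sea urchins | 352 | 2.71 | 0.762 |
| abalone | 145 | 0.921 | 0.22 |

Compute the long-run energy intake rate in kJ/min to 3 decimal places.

Energy encountered per unit search time: 0.762×352 + 0.22×145 = 300.1 kJ/min.
Handling time per unit search time: 0.762×2.71 + 0.22×0.921 = 2.268.
Rate = 300.1/(1 + 2.268) = 91.85 kJ/min.

91.847 kJ/min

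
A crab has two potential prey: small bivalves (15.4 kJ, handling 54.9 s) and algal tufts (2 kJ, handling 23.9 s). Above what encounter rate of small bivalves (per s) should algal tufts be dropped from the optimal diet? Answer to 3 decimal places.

0.008 per s

The zero-one rule: include algal tufts iff E₂/h₂ > λE₁/(1+λh₁). Equality gives the switch point.
λE₁h₂ = E₂ + λE₂h₁ ⇒ λ = E₂/(E₁h₂ − E₂h₁) = 2/(368.1 − 109.8) = 0.007744 per s.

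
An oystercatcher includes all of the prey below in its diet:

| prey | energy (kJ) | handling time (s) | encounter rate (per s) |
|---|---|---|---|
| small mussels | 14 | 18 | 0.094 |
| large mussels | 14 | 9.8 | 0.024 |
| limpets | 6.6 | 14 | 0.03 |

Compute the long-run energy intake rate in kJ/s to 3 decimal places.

0.553 kJ/s

R = Σλ_iE_i / (1 + Σλ_ih_i)
Numerator: 0.094×14 + 0.024×14 + 0.03×6.6 = 1.85
Denominator: 1 + 0.094×18 + 0.024×9.8 + 0.03×14 = 3.347
R = 1.85/3.347 = 0.5527 kJ/s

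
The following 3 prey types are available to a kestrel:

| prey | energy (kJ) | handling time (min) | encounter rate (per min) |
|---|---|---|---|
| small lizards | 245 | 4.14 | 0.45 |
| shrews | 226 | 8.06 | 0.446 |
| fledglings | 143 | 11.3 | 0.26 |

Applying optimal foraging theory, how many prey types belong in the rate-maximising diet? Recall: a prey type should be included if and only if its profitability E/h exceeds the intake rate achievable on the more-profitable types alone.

1

E/h in descending order: small lizards 59.2, shrews 28, fledglings 12.7 kJ/min. The optimal diet is the largest prefix of this list for which every included type satisfies E_i/h_i > R on the types above it.
Rate on top 1: 38.51. shrews: 28 < 38.51 → exclude; stop.
Optimal diet: small lizards — 1 of 3 types.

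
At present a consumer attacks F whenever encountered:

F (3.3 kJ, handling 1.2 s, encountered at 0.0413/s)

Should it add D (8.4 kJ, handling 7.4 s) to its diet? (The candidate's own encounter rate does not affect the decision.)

Yes

Intake rate on the current diet: R = (0.0413×3.3) / (1 + 0.0413×1.2) = 0.1363/1.05 = 0.1299 kJ/s.
Profitability of D: 8.4/7.4 = 1.135 kJ/s.
1.135 > 0.1299, so adding D raises the average — include it.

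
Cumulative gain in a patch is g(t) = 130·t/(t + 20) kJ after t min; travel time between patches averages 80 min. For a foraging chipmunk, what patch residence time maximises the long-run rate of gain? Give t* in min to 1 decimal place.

40.0 min

Maximise g(t)/(T+t): set derivative to zero → g'(t)(T+t) = g(t).
g'(t) = 130·20/(t + 20)². Setting 130·20/(t+20)² = 130t/[(t+20)(80+t)] gives 20(80+t) = t(t+20), so t² = 20×80 = 1600.
t* = √1600 = 40 min.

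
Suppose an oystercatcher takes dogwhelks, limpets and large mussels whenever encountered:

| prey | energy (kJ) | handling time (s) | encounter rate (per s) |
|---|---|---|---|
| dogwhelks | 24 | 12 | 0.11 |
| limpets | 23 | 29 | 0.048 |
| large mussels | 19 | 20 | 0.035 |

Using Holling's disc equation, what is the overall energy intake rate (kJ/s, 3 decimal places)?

0.999 kJ/s

Energy encountered per unit search time: 0.11×24 + 0.048×23 + 0.035×19 = 4.409 kJ/s.
Handling time per unit search time: 0.11×12 + 0.048×29 + 0.035×20 = 3.412.
Rate = 4.409/(1 + 3.412) = 0.9993 kJ/s.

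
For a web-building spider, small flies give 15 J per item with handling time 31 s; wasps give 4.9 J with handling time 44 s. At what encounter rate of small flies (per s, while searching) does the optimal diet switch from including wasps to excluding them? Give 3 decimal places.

0.010 per s

Drop wasps once their profitability E₂/h₂ falls below the rate achievable on small flies alone: E₂/h₂ = λE₁/(1 + λh₁).
Solve for λ: λE₁h₂ = E₂(1 + λh₁) → λ(E₁h₂ − E₂h₁) = E₂ → λ = E₂/(E₁h₂ − E₂h₁).
λ = 4.9/(15×44 − 4.9×31) = 4.9/508.1 = 0.009644 per s.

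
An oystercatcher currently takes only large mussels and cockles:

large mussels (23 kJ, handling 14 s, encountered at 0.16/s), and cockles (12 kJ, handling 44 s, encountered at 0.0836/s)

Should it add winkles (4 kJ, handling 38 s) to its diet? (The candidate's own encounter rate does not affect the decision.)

No

Current rate: (0.16×23 + 0.0836×12)/(1 + 0.16×14 + 0.0836×44) = 0.6769 kJ/s.
winkles: E/h = 4/38 = 0.1053 kJ/s.
0.1053 < 0.6769, so adding winkles would lower the average — exclude it.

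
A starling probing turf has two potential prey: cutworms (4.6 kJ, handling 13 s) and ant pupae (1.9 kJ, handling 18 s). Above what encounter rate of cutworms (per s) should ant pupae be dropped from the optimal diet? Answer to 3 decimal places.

The zero-one rule: include ant pupae iff E₂/h₂ > λE₁/(1+λh₁). Equality gives the switch point.
λE₁h₂ = E₂ + λE₂h₁ ⇒ λ = E₂/(E₁h₂ − E₂h₁) = 1.9/(82.8 − 24.7) = 0.0327 per s.

0.033 per s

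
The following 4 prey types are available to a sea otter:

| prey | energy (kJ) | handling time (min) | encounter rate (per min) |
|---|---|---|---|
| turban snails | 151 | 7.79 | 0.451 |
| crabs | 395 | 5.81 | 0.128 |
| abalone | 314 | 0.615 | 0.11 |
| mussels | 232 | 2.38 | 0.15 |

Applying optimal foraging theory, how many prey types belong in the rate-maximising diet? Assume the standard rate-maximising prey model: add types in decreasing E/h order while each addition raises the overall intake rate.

E/h in descending order: abalone 511, mussels 97.5, crabs 68, turban snails 19.4 kJ/min. The optimal diet is the largest prefix of this list for which every included type satisfies E_i/h_i > R on the types above it.
Rate on top 1: 32.35. mussels: 97.5 > 32.35 → include.
Rate on top 2: 48.67. crabs: 68 > 48.67 → include.
Rate on top 3: 55.3. turban snails: 19.4 < 55.3 → exclude; stop.
Optimal diet: abalone, mussels, crabs — 3 of 4 types.

3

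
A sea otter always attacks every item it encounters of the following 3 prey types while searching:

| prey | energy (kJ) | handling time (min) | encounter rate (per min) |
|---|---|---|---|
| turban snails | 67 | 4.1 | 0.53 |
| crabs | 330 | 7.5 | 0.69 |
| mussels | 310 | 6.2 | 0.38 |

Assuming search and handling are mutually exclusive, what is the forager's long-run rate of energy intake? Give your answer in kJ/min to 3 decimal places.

35.595 kJ/min

Energy encountered per unit search time: 0.53×67 + 0.69×330 + 0.38×310 = 381 kJ/min.
Handling time per unit search time: 0.53×4.1 + 0.69×7.5 + 0.38×6.2 = 9.704.
Rate = 381/(1 + 9.704) = 35.6 kJ/min.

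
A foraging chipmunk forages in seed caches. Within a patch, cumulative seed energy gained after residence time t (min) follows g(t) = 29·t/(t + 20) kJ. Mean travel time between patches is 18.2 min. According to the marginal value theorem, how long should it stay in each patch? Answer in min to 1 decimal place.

Maximise g(t)/(T+t): set derivative to zero → g'(t)(T+t) = g(t).
g'(t) = 29·20/(t + 20)². Setting 29·20/(t+20)² = 29t/[(t+20)(18.2+t)] gives 20(18.2+t) = t(t+20), so t² = 20×18.2 = 364.
t* = √364 = 19.08 min.

19.1 min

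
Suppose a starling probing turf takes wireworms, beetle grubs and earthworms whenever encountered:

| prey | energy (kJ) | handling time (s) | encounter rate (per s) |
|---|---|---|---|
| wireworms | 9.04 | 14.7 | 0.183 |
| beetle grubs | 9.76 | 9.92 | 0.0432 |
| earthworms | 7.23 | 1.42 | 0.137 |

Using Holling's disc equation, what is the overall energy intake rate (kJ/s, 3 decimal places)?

0.711 kJ/s

R = Σλ_iE_i / (1 + Σλ_ih_i)
Numerator: 0.183×9.04 + 0.0432×9.76 + 0.137×7.23 = 3.066
Denominator: 1 + 0.183×14.7 + 0.0432×9.92 + 0.137×1.42 = 4.313
R = 3.066/4.313 = 0.711 kJ/s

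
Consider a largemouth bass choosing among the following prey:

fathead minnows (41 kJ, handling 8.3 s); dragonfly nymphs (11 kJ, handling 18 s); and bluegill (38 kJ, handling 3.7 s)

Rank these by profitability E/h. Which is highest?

bluegill

Profitability E/h (kJ/s): fathead minnows = 41/8.3 = 4.94, dragonfly nymphs = 11/18 = 0.611, bluegill = 38/3.7 = 10.3.
Ranked: bluegill > fathead minnows > dragonfly nymphs.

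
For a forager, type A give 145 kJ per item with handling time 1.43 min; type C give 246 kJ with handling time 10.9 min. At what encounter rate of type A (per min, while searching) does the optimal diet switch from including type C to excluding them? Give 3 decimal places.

At the threshold, the rate on type A alone equals the profitability of type C: λ·145/(1 + λ·1.43) = 246/10.9 = 22.57.
Rearranging, λ(145 − 22.57×1.43) = 22.57, so λ = 22.57/112.7 = 0.2002 per min.

0.200 per min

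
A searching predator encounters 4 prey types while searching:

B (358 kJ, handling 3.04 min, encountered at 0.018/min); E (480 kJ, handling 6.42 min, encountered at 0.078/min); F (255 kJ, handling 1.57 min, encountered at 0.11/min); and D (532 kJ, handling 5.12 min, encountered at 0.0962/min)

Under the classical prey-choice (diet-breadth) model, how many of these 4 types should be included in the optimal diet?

E/h in descending order: F 162, B 118, D 104, E 74.8 kJ/min. The optimal diet is the largest prefix of this list for which every included type satisfies E_i/h_i > R on the types above it.
Rate on top 1: 23.92. B: 118 > 23.92 → include.
Rate on top 2: 28.1. D: 104 > 28.1 → include.
Rate on top 3: 49.81. E: 74.8 > 49.81 → include.
Optimal diet: F, B, D, E — 4 of 4 types.

4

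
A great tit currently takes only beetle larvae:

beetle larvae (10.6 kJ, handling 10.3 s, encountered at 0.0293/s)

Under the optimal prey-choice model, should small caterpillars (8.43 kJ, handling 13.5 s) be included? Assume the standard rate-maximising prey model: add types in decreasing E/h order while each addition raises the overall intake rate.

On beetle larvae alone, R = ΣλE/(1+Σλh) = 0.3106/1.302 = 0.2386 kJ/s.
small caterpillars: E/h = 8.43/13.5 = 0.6244 kJ/s.
0.6244 > 0.2386, so adding small caterpillars raises the average — include it.

Yes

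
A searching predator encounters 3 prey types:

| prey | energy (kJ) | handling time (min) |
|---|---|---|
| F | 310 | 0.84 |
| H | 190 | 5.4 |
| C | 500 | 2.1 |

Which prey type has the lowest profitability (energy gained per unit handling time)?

H

In descending order of E/h:
F: 310/0.84 = 369 kJ/min
C: 500/2.1 = 238 kJ/min
H: 190/5.4 = 35.2 kJ/min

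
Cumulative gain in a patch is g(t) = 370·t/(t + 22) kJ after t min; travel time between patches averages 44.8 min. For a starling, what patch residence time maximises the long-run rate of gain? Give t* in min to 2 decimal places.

31.39 min

Optimal t* satisfies g'(t*) = g(t*)/(T + t*).
g'(t) = 370·22/(t + 22)². Setting 370·22/(t+22)² = 370t/[(t+22)(44.8+t)] gives 22(44.8+t) = t(t+22), so t² = 22×44.8 = 985.6.
t* = √985.6 = 31.39 min.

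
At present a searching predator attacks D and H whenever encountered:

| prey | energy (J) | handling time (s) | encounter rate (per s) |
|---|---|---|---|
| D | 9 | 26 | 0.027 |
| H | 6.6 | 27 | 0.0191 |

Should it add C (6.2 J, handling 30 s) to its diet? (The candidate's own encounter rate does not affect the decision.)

Current rate: (0.027×9 + 0.0191×6.6)/(1 + 0.027×26 + 0.0191×27) = 0.1664 J/s.
C: E/h = 6.2/30 = 0.2067 J/s.
0.2067 > 0.1664, so adding C raises the average — include it.

Yes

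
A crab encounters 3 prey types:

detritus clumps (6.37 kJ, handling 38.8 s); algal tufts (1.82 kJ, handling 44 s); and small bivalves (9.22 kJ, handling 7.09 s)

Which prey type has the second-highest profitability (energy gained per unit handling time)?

In descending order of E/h:
small bivalves: 9.22/7.09 = 1.3 kJ/s
detritus clumps: 6.37/38.8 = 0.164 kJ/s
algal tufts: 1.82/44 = 0.0414 kJ/s

detritus clumps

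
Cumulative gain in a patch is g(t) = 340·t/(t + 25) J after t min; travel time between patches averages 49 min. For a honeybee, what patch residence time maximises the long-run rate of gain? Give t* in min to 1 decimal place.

35.0 min

Maximise g(t)/(T+t): set derivative to zero → g'(t)(T+t) = g(t).
g'(t) = 340·25/(t + 25)². Setting 340·25/(t+25)² = 340t/[(t+25)(49+t)] gives 25(49+t) = t(t+25), so t² = 25×49 = 1225.
t* = √1225 = 35 min.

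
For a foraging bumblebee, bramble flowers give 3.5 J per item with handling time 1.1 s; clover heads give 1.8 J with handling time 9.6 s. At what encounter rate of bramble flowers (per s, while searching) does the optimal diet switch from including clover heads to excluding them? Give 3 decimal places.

0.057 per s

The zero-one rule: include clover heads iff E₂/h₂ > λE₁/(1+λh₁). Equality gives the switch point.
λE₁h₂ = E₂ + λE₂h₁ ⇒ λ = E₂/(E₁h₂ − E₂h₁) = 1.8/(33.6 − 1.98) = 0.05693 per s.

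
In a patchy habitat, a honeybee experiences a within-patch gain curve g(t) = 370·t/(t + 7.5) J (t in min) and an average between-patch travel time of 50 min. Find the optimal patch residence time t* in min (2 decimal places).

Optimal t* satisfies g'(t*) = g(t*)/(T + t*).
g'(t) = 370·7.5/(t + 7.5)². Setting 370·7.5/(t+7.5)² = 370t/[(t+7.5)(50+t)] gives 7.5(50+t) = t(t+7.5), so t² = 7.5×50 = 375.
t* = √375 = 19.36 min.

19.36 min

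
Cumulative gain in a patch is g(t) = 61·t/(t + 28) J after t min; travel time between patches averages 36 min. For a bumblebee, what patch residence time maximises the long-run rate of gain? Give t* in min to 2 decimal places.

By the marginal value theorem, leave when the instantaneous gain rate g'(t) equals the habitat-wide average g(t)/(T + t).
g'(t) = 61·28/(t + 28)². Setting 61·28/(t+28)² = 61t/[(t+28)(36+t)] gives 28(36+t) = t(t+28), so t² = 28×36 = 1008.
t* = √1008 = 31.75 min.

31.75 min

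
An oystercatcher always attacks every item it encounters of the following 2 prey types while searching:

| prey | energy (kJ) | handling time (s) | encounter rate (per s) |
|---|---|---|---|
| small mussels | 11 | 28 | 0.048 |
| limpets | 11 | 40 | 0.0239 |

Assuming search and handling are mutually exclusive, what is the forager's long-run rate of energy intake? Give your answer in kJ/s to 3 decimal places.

0.240 kJ/s

Energy encountered per unit search time: 0.048×11 + 0.0239×11 = 0.7909 kJ/s.
Handling time per unit search time: 0.048×28 + 0.0239×40 = 2.3.
Rate = 0.7909/(1 + 2.3) = 0.2397 kJ/s.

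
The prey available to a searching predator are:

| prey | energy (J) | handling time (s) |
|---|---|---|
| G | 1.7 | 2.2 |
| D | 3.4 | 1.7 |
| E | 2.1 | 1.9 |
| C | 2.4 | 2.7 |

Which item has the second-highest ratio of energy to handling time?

E

Profitability E/h (J/s): G = 1.7/2.2 = 0.773, D = 3.4/1.7 = 2, E = 2.1/1.9 = 1.11, C = 2.4/2.7 = 0.889.
Ranked: D > E > C > G.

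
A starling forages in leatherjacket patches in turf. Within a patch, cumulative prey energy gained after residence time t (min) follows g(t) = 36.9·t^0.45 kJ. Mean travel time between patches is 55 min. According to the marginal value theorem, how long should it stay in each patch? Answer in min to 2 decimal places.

45.00 min

Maximise g(t)/(T+t): set derivative to zero → g'(t)(T+t) = g(t).
g'(t) = 0.45·36.9·t^-0.55. Setting 0.45·36.9·t^-0.55 = 36.9·t^0.45/(55+t) gives 0.45(55+t) = t, so 0.55·t = 0.45×55.
t* = 0.45×55/0.55 = 45 min.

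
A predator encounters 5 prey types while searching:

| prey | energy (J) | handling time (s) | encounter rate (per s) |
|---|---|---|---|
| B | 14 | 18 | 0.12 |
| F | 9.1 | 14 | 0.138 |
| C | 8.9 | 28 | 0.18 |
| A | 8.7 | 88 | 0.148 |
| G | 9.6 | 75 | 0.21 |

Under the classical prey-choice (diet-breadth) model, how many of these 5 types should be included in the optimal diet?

2

Rank by E/h (J/s): B 0.778, F 0.65, C 0.318, G 0.128, A 0.0989. Include each in turn until the next type's E/h falls below the running intake rate.
Rate on top 1: 0.5316. F: 0.65 > 0.5316 → include.
Rate on top 2: 0.5766. C: 0.318 < 0.5766 → exclude; stop.
Optimal diet: B, F — 2 of 5 types.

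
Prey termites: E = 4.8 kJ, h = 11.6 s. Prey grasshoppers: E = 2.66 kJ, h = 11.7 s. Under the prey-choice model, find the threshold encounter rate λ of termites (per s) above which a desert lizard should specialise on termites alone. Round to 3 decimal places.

0.105 per s

The zero-one rule: include grasshoppers iff E₂/h₂ > λE₁/(1+λh₁). Equality gives the switch point.
λE₁h₂ = E₂ + λE₂h₁ ⇒ λ = E₂/(E₁h₂ − E₂h₁) = 2.66/(56.16 − 30.86) = 0.1051 per s.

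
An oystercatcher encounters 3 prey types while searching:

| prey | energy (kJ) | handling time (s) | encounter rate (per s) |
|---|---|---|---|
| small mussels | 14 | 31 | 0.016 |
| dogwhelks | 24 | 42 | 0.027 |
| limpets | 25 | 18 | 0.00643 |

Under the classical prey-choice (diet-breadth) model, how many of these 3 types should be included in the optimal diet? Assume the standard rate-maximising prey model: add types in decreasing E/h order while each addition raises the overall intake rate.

Profitabilities (E/h, kJ/s): limpets 1.39, dogwhelks 0.571, small mussels 0.452. Add prey in this order while the next type's profitability exceeds the intake rate on those already taken.
Rate on top 1: 0.1441. dogwhelks: 0.571 > 0.1441 → include.
Rate on top 2: 0.3595. small mussels: 0.452 > 0.3595 → include.
Optimal diet: limpets, dogwhelks, small mussels — 3 of 3 types.

3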